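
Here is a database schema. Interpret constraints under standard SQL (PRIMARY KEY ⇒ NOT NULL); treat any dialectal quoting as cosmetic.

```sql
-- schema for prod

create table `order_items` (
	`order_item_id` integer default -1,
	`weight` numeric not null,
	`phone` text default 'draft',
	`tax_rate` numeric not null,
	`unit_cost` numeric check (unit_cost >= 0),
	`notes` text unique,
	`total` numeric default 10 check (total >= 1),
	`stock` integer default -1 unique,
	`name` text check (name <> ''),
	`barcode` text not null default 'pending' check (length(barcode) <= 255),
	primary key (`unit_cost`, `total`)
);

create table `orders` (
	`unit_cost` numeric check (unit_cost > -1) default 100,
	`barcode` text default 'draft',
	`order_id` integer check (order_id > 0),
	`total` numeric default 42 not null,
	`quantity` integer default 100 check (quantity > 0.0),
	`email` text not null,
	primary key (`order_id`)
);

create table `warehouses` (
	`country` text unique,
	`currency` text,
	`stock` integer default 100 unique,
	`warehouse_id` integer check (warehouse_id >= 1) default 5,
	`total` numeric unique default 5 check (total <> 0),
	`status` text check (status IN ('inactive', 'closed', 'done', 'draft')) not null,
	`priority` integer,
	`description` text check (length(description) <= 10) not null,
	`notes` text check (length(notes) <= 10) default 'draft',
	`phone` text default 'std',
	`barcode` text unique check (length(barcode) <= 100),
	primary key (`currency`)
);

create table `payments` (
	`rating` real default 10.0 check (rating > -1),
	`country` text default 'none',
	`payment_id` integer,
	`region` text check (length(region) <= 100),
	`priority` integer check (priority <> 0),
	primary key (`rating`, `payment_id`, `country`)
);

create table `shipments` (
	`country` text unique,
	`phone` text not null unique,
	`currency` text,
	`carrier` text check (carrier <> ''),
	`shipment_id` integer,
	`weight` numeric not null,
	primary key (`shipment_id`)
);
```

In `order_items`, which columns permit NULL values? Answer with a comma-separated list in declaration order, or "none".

order_item_id, phone, notes, stock, name

- order_item_id: DEFAULT only fills an omitted column; an explicit NULL is still allowed → nullable.
- weight: declared NOT NULL → not nullable.
- phone: DEFAULT only fills an omitted column; an explicit NULL is still allowed → nullable.
- tax_rate: declared NOT NULL → not nullable.
- unit_cost: part of the PRIMARY KEY, which implies NOT NULL → not nullable.
- notes: UNIQUE does not imply NOT NULL → nullable.
- total: part of the PRIMARY KEY, which implies NOT NULL → not nullable.
- stock: UNIQUE does not imply NOT NULL → nullable.
- name: CHECK does not forbid NULL (a CHECK constraint passes when its expression is NULL) → nullable.
- barcode: declared NOT NULL → not nullable.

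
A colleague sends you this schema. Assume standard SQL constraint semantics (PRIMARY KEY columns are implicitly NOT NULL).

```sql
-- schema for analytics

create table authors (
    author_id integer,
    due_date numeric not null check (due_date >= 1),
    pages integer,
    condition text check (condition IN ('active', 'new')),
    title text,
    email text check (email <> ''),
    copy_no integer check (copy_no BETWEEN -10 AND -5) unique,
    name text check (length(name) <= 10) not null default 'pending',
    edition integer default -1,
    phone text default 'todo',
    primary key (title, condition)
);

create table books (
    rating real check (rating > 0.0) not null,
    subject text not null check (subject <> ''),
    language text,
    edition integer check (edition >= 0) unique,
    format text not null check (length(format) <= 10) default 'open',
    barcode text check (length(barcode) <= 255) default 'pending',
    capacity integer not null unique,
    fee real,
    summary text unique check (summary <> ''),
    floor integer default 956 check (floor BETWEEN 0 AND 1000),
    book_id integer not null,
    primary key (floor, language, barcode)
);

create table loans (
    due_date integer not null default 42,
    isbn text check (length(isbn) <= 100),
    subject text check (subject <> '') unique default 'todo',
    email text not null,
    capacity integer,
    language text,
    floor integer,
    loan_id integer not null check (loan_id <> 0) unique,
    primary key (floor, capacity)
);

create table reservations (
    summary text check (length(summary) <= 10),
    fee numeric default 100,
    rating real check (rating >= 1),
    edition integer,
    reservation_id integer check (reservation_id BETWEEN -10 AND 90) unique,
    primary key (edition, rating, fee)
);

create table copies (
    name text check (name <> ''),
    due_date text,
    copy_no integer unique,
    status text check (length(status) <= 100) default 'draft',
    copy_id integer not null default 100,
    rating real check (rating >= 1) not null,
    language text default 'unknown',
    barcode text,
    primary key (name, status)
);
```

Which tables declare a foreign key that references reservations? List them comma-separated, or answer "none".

No REFERENCES clause anywhere in the schema names reservations.

none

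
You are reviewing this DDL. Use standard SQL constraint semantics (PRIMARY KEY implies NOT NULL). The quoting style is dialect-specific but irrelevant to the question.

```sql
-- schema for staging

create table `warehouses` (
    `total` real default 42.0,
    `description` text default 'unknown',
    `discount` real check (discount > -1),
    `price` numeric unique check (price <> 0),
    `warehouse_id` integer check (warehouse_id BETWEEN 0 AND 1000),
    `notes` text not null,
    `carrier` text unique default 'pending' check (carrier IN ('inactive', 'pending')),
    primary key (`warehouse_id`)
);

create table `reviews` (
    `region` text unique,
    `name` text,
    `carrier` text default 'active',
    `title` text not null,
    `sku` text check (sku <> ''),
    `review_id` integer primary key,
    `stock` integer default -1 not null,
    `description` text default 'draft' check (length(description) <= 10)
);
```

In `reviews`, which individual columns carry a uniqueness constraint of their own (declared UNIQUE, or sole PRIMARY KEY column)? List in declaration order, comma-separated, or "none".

region, review_id

- region: declared UNIQUE → unique.
- name: no UNIQUE or single-column PK constraint.
- carrier: no UNIQUE or single-column PK constraint.
- title: no UNIQUE or single-column PK constraint.
- sku: no UNIQUE or single-column PK constraint.
- review_id: single-column PRIMARY KEY → unique.
- stock: no UNIQUE or single-column PK constraint.
- description: no UNIQUE or single-column PK constraint.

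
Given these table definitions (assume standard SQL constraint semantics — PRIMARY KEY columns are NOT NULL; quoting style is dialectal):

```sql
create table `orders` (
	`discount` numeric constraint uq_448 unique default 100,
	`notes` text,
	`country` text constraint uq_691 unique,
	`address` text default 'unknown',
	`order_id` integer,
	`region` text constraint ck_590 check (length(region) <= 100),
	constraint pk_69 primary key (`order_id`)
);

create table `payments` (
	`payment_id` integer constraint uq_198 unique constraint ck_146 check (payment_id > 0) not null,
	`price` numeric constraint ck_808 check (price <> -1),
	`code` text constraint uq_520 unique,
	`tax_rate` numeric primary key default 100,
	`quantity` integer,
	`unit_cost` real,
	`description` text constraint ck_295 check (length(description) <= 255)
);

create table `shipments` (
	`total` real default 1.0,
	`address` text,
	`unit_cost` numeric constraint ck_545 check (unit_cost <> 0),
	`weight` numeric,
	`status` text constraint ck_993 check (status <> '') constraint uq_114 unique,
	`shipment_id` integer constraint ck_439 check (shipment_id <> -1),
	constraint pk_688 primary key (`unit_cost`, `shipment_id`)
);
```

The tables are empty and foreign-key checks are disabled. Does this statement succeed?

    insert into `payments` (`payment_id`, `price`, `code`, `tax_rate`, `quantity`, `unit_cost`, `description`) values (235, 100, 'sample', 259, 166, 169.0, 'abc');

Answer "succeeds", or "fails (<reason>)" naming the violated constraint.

succeeds

NOT NULL columns: payment_id is supplied; tax_rate is supplied.
CHECK constraints: 235 satisfies (payment_id > 0); 100 satisfies (price <> -1); 'abc' satisfies (length(description) <= 255).
No constraint is violated.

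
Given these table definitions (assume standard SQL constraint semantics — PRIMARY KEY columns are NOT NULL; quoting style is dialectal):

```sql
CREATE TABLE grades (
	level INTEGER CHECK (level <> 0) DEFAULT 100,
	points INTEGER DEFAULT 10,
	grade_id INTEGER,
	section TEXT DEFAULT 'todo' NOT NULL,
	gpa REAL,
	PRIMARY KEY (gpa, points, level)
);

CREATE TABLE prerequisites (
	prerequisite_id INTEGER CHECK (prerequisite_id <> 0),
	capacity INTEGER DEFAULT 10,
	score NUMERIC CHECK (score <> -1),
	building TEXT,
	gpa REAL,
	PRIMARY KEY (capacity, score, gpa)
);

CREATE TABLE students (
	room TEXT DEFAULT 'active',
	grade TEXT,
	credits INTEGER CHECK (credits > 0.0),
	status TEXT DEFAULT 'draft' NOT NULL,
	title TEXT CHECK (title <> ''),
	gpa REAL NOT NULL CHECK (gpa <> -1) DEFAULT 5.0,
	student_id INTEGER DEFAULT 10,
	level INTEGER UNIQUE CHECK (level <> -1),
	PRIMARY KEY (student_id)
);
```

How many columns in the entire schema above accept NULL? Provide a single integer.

8

grades: 1 nullable (grade_id — PK (gpa, points, level) and explicit NOT NULL columns excluded).
prerequisites: 2 nullable (prerequisite_id, building — PK (capacity, score, gpa) and explicit NOT NULL columns excluded).
students: 5 nullable (room, grade, credits, title, level — PK (student_id) and explicit NOT NULL columns excluded).
Total: 1 + 2 + 5 = 8.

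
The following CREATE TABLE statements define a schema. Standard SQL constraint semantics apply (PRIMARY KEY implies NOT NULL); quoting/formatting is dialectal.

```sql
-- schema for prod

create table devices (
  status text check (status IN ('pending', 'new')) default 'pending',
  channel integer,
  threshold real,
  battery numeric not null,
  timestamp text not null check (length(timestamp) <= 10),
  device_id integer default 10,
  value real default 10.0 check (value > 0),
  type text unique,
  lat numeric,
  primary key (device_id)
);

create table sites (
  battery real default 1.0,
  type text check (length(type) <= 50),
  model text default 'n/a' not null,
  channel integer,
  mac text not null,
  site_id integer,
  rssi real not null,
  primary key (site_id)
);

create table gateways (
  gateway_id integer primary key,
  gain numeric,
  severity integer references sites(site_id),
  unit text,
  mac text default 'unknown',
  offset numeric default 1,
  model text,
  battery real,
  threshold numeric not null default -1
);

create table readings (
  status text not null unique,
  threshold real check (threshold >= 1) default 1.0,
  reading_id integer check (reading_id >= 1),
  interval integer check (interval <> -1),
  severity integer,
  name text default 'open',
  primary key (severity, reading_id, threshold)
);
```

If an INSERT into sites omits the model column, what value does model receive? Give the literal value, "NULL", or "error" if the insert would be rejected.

'n/a'

model has an explicit DEFAULT 'n/a'.
When the column is omitted from an INSERT, that default is used.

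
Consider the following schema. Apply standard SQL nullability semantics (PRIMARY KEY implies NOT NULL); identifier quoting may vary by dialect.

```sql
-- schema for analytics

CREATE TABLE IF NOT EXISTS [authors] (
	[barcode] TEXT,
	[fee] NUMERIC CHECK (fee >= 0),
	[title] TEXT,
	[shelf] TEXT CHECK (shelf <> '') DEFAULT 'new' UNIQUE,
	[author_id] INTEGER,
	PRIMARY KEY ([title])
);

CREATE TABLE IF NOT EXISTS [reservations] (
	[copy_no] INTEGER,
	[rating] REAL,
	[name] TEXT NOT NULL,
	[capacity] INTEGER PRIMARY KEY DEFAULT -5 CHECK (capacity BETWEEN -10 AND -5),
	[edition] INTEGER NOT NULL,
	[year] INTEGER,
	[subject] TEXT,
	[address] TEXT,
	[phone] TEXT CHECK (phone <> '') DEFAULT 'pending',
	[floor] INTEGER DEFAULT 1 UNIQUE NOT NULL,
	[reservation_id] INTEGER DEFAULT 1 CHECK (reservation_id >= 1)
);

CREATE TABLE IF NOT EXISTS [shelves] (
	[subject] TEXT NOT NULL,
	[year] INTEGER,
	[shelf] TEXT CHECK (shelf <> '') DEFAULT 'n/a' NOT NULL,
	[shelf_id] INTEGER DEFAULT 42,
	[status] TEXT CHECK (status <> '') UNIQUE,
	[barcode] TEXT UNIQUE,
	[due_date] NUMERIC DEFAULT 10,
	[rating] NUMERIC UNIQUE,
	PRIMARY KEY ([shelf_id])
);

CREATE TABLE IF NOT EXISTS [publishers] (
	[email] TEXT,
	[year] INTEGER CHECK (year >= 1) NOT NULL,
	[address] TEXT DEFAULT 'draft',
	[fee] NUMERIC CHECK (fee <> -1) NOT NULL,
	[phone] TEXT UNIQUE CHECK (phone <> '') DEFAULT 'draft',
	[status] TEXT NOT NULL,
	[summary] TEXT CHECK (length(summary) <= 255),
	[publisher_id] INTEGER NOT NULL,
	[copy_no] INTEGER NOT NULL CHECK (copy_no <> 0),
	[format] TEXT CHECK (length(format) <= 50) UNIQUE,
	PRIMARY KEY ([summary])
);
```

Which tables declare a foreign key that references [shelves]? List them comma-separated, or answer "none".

none

No REFERENCES clause anywhere in the schema names shelves.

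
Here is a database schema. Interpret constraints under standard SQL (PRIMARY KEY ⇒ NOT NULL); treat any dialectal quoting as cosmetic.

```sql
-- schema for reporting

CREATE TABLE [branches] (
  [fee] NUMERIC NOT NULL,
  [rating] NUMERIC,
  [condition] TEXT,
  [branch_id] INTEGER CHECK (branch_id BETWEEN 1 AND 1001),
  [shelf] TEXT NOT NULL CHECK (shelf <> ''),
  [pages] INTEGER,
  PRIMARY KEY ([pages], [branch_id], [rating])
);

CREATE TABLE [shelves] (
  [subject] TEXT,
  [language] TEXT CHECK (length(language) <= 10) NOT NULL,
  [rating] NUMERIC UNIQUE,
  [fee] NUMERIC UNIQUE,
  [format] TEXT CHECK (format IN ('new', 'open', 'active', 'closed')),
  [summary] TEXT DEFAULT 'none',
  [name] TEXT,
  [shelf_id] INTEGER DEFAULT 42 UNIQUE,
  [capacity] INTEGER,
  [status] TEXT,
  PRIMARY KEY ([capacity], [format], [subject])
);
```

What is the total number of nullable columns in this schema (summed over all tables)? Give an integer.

branches: 1 nullable (condition — PK (pages, branch_id, rating) and explicit NOT NULL columns excluded).
shelves: 6 nullable (rating, fee, summary, name, shelf_id, status — PK (capacity, format, subject) and explicit NOT NULL columns excluded).
Total: 1 + 6 = 7.

7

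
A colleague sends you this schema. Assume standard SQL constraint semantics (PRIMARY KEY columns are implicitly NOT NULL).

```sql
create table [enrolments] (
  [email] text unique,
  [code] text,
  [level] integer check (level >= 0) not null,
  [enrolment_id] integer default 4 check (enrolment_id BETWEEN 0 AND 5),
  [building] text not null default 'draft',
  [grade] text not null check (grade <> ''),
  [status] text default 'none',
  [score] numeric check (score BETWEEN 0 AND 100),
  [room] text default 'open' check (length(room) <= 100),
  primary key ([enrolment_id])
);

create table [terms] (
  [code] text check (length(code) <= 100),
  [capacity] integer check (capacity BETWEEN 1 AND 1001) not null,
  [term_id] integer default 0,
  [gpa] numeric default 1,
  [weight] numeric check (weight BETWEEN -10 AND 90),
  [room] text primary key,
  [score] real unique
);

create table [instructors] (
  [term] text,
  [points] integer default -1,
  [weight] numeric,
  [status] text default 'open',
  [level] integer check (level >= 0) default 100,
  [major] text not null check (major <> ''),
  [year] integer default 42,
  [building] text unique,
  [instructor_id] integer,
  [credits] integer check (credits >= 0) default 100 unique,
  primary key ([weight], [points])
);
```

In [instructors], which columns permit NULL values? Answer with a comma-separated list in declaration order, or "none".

term, status, level, year, building, instructor_id, credits

- term: no NOT NULL constraint applies → nullable.
- points: part of the PRIMARY KEY, which implies NOT NULL → not nullable.
- weight: part of the PRIMARY KEY, which implies NOT NULL → not nullable.
- status: DEFAULT only fills an omitted column; an explicit NULL is still allowed → nullable.
- level: CHECK does not forbid NULL (a CHECK constraint passes when its expression is NULL) → nullable.
- major: declared NOT NULL → not nullable.
- year: DEFAULT only fills an omitted column; an explicit NULL is still allowed → nullable.
- building: UNIQUE does not imply NOT NULL → nullable.
- instructor_id: no NOT NULL constraint applies → nullable.
- credits: CHECK does not forbid NULL (a CHECK constraint passes when its expression is NULL) → nullable.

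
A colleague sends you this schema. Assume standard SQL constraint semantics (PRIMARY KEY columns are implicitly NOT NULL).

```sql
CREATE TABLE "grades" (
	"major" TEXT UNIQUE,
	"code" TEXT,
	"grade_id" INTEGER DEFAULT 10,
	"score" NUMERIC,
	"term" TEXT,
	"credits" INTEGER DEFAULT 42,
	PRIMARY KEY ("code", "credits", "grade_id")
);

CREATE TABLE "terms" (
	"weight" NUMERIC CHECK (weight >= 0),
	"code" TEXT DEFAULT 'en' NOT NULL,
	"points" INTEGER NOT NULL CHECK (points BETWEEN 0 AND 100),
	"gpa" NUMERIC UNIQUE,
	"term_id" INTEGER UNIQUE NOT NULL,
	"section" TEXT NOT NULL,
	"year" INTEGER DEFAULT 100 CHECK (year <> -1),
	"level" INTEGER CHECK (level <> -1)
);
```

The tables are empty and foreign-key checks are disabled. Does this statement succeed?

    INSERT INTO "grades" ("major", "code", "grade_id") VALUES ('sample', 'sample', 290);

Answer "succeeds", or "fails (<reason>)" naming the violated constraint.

NOT NULL columns: code is supplied; credits defaults to 42; grade_id is supplied.
No constraint is violated.

succeeds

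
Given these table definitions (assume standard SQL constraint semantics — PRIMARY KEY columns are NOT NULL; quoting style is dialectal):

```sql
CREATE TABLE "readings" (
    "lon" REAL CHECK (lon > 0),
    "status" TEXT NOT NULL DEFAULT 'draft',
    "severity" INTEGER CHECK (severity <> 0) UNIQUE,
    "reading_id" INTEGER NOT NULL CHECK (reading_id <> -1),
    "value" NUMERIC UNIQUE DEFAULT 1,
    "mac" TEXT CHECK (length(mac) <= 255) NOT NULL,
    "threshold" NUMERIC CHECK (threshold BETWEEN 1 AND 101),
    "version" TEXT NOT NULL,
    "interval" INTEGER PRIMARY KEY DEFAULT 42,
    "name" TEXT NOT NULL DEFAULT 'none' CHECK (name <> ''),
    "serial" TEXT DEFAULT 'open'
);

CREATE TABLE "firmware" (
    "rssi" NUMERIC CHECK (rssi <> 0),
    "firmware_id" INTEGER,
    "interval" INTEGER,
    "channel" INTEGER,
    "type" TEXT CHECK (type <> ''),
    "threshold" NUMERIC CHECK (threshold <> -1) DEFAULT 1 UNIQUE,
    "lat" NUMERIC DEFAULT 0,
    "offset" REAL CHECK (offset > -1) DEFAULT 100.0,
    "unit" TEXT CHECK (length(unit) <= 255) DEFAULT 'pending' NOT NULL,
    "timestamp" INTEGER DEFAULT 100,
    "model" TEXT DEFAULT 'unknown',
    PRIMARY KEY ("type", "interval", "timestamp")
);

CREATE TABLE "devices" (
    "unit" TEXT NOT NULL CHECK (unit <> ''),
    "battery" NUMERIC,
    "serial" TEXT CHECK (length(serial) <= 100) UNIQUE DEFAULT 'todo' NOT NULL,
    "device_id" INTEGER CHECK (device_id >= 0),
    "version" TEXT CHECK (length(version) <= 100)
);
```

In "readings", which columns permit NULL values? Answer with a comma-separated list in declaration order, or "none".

- lon: CHECK does not forbid NULL (a CHECK constraint passes when its expression is NULL) → nullable.
- status: declared NOT NULL → not nullable.
- severity: CHECK does not forbid NULL (a CHECK constraint passes when its expression is NULL) → nullable.
- reading_id: declared NOT NULL → not nullable.
- value: UNIQUE does not imply NOT NULL → nullable.
- mac: declared NOT NULL → not nullable.
- threshold: CHECK does not forbid NULL (a CHECK constraint passes when its expression is NULL) → nullable.
- version: declared NOT NULL → not nullable.
- interval: part of the PRIMARY KEY, which implies NOT NULL → not nullable.
- name: declared NOT NULL → not nullable.
- serial: DEFAULT only fills an omitted column; an explicit NULL is still allowed → nullable.

lon, severity, value, threshold, serial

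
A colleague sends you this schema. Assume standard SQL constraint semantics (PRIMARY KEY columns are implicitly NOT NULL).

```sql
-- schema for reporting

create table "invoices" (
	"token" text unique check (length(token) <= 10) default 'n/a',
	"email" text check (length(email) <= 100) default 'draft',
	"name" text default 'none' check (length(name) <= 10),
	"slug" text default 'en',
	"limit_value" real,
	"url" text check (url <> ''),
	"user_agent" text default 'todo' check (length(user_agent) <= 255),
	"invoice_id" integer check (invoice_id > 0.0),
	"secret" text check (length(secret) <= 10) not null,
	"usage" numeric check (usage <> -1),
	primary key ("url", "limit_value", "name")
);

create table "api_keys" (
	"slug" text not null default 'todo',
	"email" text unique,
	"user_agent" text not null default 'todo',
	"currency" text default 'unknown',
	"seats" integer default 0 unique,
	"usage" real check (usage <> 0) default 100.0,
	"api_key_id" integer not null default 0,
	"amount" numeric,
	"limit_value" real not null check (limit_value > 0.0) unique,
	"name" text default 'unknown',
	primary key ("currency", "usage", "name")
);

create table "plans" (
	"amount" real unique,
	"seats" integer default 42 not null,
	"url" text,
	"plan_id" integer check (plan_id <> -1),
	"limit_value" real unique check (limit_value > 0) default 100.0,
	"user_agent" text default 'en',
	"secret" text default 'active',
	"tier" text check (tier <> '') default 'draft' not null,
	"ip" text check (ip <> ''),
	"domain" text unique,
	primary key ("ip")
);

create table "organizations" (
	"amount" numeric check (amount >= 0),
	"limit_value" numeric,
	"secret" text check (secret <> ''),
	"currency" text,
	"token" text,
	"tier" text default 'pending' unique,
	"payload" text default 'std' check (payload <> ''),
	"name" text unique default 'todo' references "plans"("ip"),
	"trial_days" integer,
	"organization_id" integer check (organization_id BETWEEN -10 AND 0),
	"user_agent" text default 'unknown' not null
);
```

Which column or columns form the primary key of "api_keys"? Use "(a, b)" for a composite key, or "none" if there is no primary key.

(currency, usage, name)

A table-level PRIMARY KEY clause names 3 columns: currency, usage, name.
This is a composite key — the combination is unique, not each column individually.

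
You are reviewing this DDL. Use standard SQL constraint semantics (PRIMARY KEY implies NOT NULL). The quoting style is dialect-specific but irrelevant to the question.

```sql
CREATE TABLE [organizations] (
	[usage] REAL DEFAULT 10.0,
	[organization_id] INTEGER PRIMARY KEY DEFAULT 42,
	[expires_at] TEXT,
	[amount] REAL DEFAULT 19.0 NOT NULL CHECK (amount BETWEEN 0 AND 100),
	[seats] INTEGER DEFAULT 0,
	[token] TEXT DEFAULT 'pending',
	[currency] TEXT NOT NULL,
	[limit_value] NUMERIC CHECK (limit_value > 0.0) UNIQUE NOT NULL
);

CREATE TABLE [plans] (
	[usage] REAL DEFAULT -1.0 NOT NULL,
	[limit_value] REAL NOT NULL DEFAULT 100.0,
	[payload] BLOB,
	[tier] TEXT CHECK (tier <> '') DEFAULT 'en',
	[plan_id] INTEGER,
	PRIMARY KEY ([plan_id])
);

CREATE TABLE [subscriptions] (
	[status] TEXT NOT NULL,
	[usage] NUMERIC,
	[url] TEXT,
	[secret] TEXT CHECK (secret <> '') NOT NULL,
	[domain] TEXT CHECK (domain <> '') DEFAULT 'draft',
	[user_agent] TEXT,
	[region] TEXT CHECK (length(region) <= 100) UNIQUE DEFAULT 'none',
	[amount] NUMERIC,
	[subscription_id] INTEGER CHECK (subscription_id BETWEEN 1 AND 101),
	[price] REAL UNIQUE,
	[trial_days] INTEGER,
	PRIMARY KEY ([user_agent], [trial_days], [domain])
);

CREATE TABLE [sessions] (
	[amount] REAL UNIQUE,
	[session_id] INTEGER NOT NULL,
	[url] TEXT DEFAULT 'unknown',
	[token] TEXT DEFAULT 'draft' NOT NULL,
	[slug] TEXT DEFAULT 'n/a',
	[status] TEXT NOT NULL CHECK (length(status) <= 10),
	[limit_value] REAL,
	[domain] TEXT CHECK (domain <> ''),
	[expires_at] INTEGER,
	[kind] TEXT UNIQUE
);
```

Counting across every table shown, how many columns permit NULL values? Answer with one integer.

19

organizations: 4 nullable (usage, expires_at, seats, token — PK (organization_id) and explicit NOT NULL columns excluded).
plans: 2 nullable (payload, tier — PK (plan_id) and explicit NOT NULL columns excluded).
subscriptions: 6 nullable (usage, url, region, amount, subscription_id, price — PK (user_agent, trial_days, domain) and explicit NOT NULL columns excluded).
sessions: 7 nullable (amount, url, slug, limit_value, domain, expires_at, kind — PK none and explicit NOT NULL columns excluded).
Total: 4 + 2 + 6 + 7 = 19.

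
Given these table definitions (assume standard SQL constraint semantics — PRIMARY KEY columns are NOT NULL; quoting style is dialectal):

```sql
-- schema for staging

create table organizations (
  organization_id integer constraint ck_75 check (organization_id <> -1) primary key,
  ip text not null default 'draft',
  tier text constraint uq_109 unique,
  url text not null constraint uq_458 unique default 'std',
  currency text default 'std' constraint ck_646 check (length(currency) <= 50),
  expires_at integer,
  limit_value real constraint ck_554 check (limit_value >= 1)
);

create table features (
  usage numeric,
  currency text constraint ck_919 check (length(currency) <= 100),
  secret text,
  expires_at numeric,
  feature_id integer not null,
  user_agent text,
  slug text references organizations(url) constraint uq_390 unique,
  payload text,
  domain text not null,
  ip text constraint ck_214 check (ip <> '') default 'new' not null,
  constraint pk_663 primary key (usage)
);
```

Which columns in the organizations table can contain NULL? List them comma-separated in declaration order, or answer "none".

- organization_id: part of the PRIMARY KEY, which implies NOT NULL → not nullable.
- ip: declared NOT NULL → not nullable.
- tier: UNIQUE does not imply NOT NULL → nullable.
- url: declared NOT NULL → not nullable.
- currency: CHECK does not forbid NULL (a CHECK constraint passes when its expression is NULL) → nullable.
- expires_at: no NOT NULL constraint applies → nullable.
- limit_value: CHECK does not forbid NULL (a CHECK constraint passes when its expression is NULL) → nullable.

tier, currency, expires_at, limit_value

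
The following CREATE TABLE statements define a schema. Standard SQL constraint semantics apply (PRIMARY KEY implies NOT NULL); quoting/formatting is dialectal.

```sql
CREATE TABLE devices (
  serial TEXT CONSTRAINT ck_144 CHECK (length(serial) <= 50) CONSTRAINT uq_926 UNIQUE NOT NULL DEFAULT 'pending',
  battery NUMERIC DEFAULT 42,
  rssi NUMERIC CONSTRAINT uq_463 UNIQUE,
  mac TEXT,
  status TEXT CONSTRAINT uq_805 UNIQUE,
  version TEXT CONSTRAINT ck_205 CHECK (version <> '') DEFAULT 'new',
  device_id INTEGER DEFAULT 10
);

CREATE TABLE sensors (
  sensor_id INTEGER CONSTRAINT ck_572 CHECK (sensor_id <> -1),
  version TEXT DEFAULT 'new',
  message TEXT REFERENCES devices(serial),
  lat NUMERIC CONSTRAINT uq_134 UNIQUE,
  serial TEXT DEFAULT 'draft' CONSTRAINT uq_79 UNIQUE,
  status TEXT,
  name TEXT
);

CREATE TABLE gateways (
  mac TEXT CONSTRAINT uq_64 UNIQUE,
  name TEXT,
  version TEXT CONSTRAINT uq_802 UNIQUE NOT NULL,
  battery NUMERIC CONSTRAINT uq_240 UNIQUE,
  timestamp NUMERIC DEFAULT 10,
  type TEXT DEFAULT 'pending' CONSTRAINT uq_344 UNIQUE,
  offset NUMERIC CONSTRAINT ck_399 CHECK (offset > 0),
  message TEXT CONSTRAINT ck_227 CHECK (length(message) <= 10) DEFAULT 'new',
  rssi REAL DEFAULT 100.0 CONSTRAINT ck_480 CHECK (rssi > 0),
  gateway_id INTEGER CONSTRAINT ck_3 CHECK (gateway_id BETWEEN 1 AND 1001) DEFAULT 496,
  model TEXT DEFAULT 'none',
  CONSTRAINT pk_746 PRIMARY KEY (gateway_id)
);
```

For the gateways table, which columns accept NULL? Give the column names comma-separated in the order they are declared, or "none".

- mac: UNIQUE does not imply NOT NULL → nullable.
- name: no NOT NULL constraint applies → nullable.
- version: declared NOT NULL → not nullable.
- battery: UNIQUE does not imply NOT NULL → nullable.
- timestamp: DEFAULT only fills an omitted column; an explicit NULL is still allowed → nullable.
- type: UNIQUE does not imply NOT NULL → nullable.
- offset: CHECK does not forbid NULL (a CHECK constraint passes when its expression is NULL) → nullable.
- message: CHECK does not forbid NULL (a CHECK constraint passes when its expression is NULL) → nullable.
- rssi: CHECK does not forbid NULL (a CHECK constraint passes when its expression is NULL) → nullable.
- gateway_id: part of the PRIMARY KEY, which implies NOT NULL → not nullable.
- model: DEFAULT only fills an omitted column; an explicit NULL is still allowed → nullable.

mac, name, battery, timestamp, type, offset, message, rssi, model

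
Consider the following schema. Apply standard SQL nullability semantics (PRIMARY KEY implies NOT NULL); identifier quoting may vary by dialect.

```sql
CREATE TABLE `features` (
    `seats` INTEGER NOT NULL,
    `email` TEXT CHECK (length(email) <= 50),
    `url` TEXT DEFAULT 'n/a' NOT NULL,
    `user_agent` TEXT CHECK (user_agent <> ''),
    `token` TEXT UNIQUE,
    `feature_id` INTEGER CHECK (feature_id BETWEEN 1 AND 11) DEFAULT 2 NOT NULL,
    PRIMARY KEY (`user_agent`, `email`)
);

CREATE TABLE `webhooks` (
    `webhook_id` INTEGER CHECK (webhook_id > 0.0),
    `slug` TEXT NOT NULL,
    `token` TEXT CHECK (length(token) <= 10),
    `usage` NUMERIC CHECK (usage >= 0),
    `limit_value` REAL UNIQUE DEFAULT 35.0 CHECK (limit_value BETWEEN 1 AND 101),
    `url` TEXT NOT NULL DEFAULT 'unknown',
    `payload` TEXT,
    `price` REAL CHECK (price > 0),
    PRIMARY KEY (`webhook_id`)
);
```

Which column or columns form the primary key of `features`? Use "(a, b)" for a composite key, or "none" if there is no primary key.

A table-level PRIMARY KEY clause names 2 columns: user_agent, email.
This is a composite key — the combination is unique, not each column individually.

(user_agent, email)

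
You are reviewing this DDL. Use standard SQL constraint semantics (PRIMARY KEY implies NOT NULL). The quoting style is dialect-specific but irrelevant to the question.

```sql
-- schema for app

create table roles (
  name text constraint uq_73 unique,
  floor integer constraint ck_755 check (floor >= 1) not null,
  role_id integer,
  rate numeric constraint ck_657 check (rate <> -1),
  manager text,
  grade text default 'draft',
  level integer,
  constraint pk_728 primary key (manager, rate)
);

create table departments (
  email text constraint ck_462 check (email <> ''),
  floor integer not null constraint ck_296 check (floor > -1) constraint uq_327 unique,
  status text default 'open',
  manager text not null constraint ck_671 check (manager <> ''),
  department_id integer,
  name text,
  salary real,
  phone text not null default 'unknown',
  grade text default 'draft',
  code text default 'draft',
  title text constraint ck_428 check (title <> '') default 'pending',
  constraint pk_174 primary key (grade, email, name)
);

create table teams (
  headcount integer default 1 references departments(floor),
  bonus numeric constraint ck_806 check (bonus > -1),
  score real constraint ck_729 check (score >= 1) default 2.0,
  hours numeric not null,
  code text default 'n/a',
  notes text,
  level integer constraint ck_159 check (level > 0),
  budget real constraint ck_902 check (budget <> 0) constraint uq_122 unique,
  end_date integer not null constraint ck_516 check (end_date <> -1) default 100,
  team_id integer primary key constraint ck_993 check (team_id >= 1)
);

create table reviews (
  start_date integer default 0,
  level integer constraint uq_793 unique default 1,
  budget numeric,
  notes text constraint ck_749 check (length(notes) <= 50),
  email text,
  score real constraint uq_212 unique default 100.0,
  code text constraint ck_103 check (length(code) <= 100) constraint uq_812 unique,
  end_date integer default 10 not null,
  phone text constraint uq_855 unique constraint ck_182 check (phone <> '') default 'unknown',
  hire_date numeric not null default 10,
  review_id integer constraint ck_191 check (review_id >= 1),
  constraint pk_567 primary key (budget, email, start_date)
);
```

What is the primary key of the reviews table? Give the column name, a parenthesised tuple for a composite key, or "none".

A table-level PRIMARY KEY clause names 3 columns: budget, email, start_date.
This is a composite key — the combination is unique, not each column individually.

(budget, email, start_date)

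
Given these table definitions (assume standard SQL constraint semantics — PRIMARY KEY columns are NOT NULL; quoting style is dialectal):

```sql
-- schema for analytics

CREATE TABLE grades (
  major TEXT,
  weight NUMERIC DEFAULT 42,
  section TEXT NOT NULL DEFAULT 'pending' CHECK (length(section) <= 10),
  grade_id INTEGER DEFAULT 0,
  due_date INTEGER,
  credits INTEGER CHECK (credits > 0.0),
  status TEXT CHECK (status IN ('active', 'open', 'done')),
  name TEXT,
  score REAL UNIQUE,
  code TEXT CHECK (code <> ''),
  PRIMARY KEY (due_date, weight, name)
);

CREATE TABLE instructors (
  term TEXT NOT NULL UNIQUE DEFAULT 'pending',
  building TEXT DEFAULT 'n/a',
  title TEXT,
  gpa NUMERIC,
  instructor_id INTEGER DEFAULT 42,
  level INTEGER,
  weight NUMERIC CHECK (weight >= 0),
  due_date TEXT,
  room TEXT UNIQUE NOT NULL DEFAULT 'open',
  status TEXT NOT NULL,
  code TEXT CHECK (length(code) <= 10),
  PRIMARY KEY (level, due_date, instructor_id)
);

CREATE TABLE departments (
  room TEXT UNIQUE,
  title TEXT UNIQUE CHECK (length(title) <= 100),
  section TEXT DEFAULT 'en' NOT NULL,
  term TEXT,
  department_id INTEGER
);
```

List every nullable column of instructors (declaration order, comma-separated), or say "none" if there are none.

building, title, gpa, weight, code

- term: declared NOT NULL → not nullable.
- building: DEFAULT only fills an omitted column; an explicit NULL is still allowed → nullable.
- title: no NOT NULL constraint applies → nullable.
- gpa: no NOT NULL constraint applies → nullable.
- instructor_id: part of the PRIMARY KEY, which implies NOT NULL → not nullable.
- level: part of the PRIMARY KEY, which implies NOT NULL → not nullable.
- weight: CHECK does not forbid NULL (a CHECK constraint passes when its expression is NULL) → nullable.
- due_date: part of the PRIMARY KEY, which implies NOT NULL → not nullable.
- room: declared NOT NULL → not nullable.
- status: declared NOT NULL → not nullable.
- code: CHECK does not forbid NULL (a CHECK constraint passes when its expression is NULL) → nullable.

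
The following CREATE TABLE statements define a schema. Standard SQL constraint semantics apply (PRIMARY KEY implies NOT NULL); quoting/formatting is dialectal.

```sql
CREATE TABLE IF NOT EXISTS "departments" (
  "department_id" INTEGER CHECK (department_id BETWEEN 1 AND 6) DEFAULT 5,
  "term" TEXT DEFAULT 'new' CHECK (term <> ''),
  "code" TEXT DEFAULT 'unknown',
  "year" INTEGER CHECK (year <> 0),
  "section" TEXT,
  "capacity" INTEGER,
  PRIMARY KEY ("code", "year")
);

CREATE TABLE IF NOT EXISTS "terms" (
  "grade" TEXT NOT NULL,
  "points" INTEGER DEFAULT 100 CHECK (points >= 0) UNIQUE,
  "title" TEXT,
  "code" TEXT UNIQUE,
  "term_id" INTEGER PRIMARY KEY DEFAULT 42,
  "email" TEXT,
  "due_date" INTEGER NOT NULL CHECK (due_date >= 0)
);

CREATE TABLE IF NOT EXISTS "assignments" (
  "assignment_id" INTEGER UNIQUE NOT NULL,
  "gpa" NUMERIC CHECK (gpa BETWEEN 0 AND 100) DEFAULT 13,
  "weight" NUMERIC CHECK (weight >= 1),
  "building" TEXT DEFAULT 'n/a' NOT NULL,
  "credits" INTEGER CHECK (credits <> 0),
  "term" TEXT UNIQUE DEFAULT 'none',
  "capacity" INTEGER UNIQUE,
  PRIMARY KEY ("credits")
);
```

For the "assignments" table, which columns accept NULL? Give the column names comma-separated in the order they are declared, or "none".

- assignment_id: declared NOT NULL → not nullable.
- gpa: CHECK does not forbid NULL (a CHECK constraint passes when its expression is NULL) → nullable.
- weight: CHECK does not forbid NULL (a CHECK constraint passes when its expression is NULL) → nullable.
- building: declared NOT NULL → not nullable.
- credits: part of the PRIMARY KEY, which implies NOT NULL → not nullable.
- term: UNIQUE does not imply NOT NULL → nullable.
- capacity: UNIQUE does not imply NOT NULL → nullable.

gpa, weight, term, capacity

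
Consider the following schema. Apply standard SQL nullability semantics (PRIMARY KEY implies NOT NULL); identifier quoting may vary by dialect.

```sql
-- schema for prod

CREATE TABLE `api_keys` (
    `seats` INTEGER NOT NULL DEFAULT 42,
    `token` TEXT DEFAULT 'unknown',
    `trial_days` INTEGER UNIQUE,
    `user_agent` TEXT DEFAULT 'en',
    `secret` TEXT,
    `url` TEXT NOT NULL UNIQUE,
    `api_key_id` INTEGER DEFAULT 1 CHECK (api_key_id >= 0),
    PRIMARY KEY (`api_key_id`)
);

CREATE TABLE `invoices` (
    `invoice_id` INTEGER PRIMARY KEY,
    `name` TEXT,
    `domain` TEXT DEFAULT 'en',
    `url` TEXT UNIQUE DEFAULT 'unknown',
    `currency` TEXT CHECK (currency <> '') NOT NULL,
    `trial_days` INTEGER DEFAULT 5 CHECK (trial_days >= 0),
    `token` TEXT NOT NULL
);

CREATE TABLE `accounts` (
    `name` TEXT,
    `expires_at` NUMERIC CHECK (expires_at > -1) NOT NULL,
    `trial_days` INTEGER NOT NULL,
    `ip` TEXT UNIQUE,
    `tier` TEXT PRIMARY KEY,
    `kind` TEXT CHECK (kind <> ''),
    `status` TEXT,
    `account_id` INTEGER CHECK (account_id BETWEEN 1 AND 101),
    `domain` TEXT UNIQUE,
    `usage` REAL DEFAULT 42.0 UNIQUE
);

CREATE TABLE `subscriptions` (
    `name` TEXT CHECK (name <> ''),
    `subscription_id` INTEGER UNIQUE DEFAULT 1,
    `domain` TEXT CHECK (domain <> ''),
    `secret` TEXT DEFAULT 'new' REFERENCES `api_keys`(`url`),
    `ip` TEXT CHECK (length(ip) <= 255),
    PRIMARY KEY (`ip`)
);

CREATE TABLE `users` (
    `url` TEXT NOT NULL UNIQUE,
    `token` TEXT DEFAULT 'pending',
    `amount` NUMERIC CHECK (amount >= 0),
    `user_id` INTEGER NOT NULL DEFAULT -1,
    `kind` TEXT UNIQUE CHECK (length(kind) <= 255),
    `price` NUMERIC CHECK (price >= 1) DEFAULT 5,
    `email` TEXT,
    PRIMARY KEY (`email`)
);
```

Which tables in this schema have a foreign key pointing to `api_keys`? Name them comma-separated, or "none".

subscriptions

- subscriptions.secret references api_keys(url).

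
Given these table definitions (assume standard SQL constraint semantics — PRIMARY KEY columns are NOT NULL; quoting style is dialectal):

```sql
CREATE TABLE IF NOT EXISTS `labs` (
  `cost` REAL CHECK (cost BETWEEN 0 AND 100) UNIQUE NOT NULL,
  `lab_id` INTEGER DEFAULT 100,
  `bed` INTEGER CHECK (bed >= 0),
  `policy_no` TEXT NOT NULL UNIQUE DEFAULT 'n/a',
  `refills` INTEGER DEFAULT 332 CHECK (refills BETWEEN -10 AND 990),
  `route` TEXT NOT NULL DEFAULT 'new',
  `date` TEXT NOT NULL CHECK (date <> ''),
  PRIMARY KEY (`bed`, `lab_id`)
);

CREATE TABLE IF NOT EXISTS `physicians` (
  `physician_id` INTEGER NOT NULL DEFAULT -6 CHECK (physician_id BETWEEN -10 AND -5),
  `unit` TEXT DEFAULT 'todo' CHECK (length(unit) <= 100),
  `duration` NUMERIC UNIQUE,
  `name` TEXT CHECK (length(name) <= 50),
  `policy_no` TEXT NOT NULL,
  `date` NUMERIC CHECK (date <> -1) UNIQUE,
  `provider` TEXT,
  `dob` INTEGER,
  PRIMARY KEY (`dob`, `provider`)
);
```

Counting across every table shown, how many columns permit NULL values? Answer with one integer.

5

labs: 1 nullable (refills — PK (bed, lab_id) and explicit NOT NULL columns excluded).
physicians: 4 nullable (unit, duration, name, date — PK (dob, provider) and explicit NOT NULL columns excluded).
Total: 1 + 4 = 5.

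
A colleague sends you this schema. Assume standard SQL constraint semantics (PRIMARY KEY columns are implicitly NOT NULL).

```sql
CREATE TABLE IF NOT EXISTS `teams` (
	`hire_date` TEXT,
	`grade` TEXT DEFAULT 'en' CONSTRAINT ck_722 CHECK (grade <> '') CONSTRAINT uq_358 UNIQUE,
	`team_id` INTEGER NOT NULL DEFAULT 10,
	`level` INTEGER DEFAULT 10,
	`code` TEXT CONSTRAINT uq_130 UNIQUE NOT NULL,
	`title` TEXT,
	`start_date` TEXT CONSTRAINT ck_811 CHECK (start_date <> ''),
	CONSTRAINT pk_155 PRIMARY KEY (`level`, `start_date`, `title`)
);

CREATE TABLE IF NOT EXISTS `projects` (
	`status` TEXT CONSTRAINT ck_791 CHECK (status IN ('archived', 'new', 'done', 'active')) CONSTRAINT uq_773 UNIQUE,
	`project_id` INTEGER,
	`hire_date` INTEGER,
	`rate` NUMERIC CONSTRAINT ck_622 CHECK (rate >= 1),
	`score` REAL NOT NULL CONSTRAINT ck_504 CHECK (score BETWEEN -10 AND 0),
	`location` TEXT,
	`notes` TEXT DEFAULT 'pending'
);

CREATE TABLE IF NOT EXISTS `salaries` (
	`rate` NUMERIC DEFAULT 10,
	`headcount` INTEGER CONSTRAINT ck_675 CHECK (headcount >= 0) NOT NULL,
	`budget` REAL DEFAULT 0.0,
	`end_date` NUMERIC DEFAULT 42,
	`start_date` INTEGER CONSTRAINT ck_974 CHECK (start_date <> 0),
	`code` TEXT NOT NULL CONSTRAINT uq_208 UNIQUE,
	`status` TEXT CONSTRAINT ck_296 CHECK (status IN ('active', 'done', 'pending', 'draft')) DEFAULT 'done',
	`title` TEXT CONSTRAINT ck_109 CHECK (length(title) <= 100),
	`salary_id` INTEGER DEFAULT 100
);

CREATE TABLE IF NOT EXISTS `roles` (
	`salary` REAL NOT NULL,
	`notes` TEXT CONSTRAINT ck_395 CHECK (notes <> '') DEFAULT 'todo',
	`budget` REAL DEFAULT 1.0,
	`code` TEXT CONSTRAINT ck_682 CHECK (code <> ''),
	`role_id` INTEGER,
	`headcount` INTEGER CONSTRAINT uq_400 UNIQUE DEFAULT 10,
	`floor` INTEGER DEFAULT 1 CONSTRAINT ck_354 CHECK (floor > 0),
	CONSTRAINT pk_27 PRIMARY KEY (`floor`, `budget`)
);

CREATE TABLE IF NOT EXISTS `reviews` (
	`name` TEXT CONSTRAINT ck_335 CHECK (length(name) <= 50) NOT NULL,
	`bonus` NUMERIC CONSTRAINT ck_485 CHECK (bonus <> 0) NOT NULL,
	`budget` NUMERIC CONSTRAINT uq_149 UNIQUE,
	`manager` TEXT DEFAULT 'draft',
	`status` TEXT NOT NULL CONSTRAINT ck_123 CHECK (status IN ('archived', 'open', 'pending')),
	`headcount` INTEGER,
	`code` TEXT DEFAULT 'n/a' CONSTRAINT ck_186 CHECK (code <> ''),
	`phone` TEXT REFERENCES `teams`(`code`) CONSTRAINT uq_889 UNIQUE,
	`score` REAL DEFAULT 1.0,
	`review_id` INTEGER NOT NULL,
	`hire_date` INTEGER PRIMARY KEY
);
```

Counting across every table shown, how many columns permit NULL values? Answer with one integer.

teams: 2 nullable (hire_date, grade — PK (level, start_date, title) and explicit NOT NULL columns excluded).
projects: 6 nullable (status, project_id, hire_date, rate, location, notes — PK none and explicit NOT NULL columns excluded).
salaries: 7 nullable (rate, budget, end_date, start_date, status, title, salary_id — PK none and explicit NOT NULL columns excluded).
roles: 4 nullable (notes, code, role_id, headcount — PK (floor, budget) and explicit NOT NULL columns excluded).
reviews: 6 nullable (budget, manager, headcount, code, phone, score — PK (hire_date) and explicit NOT NULL columns excluded).
Total: 2 + 6 + 7 + 4 + 6 = 25.

25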